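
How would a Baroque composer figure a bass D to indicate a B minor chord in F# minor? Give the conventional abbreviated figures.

6

D is the third of B minor, so the chord is in first inversion.
A triad in first inversion is figured 6/3, conventionally abbreviated 6.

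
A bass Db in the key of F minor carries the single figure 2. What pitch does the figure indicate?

Eb

Counting 1 letter step above Db lands on E; in F minor, that letter is Eb.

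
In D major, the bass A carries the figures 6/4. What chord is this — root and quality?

The figures 6/4 indicate a triad in second inversion.
In second inversion the root lies a fourth above the bass: a fourth above A in D major is D.
The chord tones are A, D, F#, giving D major.

D major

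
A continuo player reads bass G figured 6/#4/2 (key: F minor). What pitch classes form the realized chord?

A second above G in this key is Ab.
A fourth above G in this key is C, raised to C# by the sharp.
A sixth above G in this key is Eb.

G, Ab, C#, Eb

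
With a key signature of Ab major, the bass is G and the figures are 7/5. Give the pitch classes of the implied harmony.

G, Bb, Db, F

The written figures 7/5 are shorthand for 7/5/3: the 3 is implied.
A third above G in this key is Bb.
A fifth above G in this key is Db.
A seventh above G in this key is F.
Together with the bass G, this spells G half-diminished seventh in root position.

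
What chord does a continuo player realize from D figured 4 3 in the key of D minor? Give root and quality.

The figures 4 3 indicate a seventh chord in second inversion.
In second inversion the root lies a fourth above the bass: a fourth above D in D minor is G.
The chord tones are D, F, G, Bb, giving G minor seventh.

G minor seventh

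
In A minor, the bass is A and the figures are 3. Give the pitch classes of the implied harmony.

The written figures 3 are shorthand for 5/3: the 5 is implied.
A third above A in this key is C.
A fifth above A in this key is E.
Together with the bass A, this spells A minor in root position.

A, C, E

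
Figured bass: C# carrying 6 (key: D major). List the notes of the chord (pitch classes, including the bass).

The written figures 6 are shorthand for 6/3: the 3 is implied.
A third above C# in this key is E.
A sixth above C# in this key is A.
Together with the bass C#, this spells A major in first inversion.

C#, E, A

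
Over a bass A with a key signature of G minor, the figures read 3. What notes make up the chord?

A, C, Eb

The written figures 3 are shorthand for 5/3: the 5 is implied.
A third above A in this key is C.
A fifth above A in this key is Eb.
Together with the bass A, this spells A diminished in root position.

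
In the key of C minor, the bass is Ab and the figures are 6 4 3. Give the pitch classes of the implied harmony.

Ab, C, D, F

A third above Ab in this key is C.
A fourth above Ab in this key is D.
A sixth above Ab in this key is F.
Together with the bass Ab, this spells D half-diminished seventh in second inversion.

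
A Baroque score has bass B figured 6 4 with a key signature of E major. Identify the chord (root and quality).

E major

The figures 6 4 indicate a triad in second inversion.
In second inversion the root lies a fourth above the bass: a fourth above B in E major is E.
The chord tones are B, E, G#, giving E major.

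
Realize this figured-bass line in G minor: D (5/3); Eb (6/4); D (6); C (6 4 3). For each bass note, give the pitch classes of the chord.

D (5/3): D, F, A.
Eb (6/4): Eb, A, C.
D (6/3): D, F, Bb.
C (6/4/3): C, Eb, F, A.

D, F, A | Eb, A, C | D, F, Bb | C, Eb, F, A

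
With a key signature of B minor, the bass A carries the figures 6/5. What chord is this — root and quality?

The figures 6/5 indicate a seventh chord in first inversion.
In first inversion the root lies a sixth above the bass: a sixth above A in B minor is F#.
The chord tones are A, C#, E, F#, giving F# minor seventh.

F# minor seventh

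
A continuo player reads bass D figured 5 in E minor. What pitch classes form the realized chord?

D, F#, A

The written figures 5 are shorthand for 5/3: the 3 is implied.
A third above D in this key is F#.
A fifth above D in this key is A.
Together with the bass D, this spells D major in root position.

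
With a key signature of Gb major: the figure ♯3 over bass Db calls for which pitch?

F#

Counting 2 letter steps above Db lands on F; in Gb major, that letter is F.
The #3 figure raises it a semitone, giving F#.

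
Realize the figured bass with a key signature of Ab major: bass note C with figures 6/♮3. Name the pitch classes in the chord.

C, E, Ab

A third above C in this key is Eb, made natural (E) by the ♮ figure.
A sixth above C in this key is Ab.
Together with the bass C, this spells Ab augmented in first inversion.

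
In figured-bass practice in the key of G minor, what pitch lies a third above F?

A

Counting 2 letter steps above F lands on A; in G minor, that letter is A.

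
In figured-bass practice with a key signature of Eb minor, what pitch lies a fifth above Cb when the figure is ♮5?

Counting 4 letter steps above Cb lands on G; in Eb minor, that letter is Gb.
The ♮5 figure makes it natural, giving G.

G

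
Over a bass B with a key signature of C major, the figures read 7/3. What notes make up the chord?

The written figures 7/3 are shorthand for 7/5/3: the 5 is implied.
A third above B in this key is D.
A fifth above B in this key is F.
A seventh above B in this key is A.
Together with the bass B, this spells B half-diminished seventh in root position.

B, D, F, A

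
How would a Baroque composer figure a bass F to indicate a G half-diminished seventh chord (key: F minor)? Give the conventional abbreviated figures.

F is the seventh of G half-diminished seventh, so the chord is in third inversion.
A seventh chord in third inversion is figured 6/4/2, conventionally abbreviated 4/2.

4/2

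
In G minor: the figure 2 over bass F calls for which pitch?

Counting 1 letter step above F lands on G; in G minor, that letter is G.

G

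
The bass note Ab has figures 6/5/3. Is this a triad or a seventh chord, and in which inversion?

Intervals of 6/5/3 above the bass form a seventh chord; the bass is the third, so this is first inversion.

seventh chord, first inversion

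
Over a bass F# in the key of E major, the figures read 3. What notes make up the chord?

F#, A, C#

The written figures 3 are shorthand for 5/3: the 5 is implied.
A third above F# in this key is A.
A fifth above F# in this key is C#.
Together with the bass F#, this spells F# minor in root position.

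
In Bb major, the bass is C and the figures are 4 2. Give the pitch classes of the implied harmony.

C, D, F, A

The written figures 4 2 are shorthand for 6/4/2: the 6 is implied.
A second above C in this key is D.
A fourth above C in this key is F.
A sixth above C in this key is A.
Together with the bass C, this spells D minor seventh in third inversion.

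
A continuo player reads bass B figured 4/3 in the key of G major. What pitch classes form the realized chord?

B, D, E, G

The written figures 4/3 are shorthand for 6/4/3: the 6 is implied.
A third above B in this key is D.
A fourth above B in this key is E.
A sixth above B in this key is G.
Together with the bass B, this spells E minor seventh in second inversion.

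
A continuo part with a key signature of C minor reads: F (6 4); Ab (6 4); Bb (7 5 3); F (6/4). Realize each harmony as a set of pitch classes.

F, Bb, D | Ab, D, F | Bb, D, F, Ab | F, Bb, D

F (6/4): F, Bb, D.
Ab (6/4): Ab, D, F.
Bb (7/5/3): Bb, D, F, Ab.
F (6/4): F, Bb, D.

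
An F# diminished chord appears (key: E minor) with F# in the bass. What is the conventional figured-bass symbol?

F# is the root of F# diminished, so the chord is in root position.
A triad in root position is figured 5/3, conventionally abbreviated (no figures — root-position triad).

no figures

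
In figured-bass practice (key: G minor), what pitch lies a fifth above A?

Counting 4 letter steps above A lands on E; in G minor, that letter is Eb.

Eb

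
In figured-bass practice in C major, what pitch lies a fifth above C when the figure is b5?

Counting 4 letter steps above C lands on G; in C major, that letter is G.
The b5 figure lowers it a semitone, giving Gb.

Gb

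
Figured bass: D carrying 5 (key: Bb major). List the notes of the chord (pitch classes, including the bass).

D, F, A

The written figures 5 are shorthand for 5/3: the 3 is implied.
A third above D in this key is F.
A fifth above D in this key is A.
Together with the bass D, this spells D minor in root position.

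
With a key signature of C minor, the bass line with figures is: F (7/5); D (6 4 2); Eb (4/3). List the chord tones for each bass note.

F (7/5/3): F, Ab, C, Eb.
D (6/4/2): D, Eb, G, Bb.
Eb (6/4/3): Eb, G, Ab, C.

F, Ab, C, Eb | D, Eb, G, Bb | Eb, G, Ab, C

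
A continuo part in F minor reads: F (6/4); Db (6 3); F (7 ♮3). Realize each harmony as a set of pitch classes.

F (6/4): F, Bb, Db.
Db (6/3): Db, F, Bb.
F (7/5/♮3): F, A, C, Eb.

F, Bb, Db | Db, F, Bb | F, A, C, Eb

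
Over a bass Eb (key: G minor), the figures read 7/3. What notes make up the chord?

Eb, G, Bb, D

The written figures 7/3 are shorthand for 7/5/3: the 5 is implied.
A third above Eb in this key is G.
A fifth above Eb in this key is Bb.
A seventh above Eb in this key is D.
Together with the bass Eb, this spells Eb major seventh in root position.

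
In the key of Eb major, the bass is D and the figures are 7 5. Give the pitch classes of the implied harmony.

D, F, Ab, C

The written figures 7 5 are shorthand for 7/5/3: the 3 is implied.
A third above D in this key is F.
A fifth above D in this key is Ab.
A seventh above D in this key is C.
Together with the bass D, this spells D half-diminished seventh in root position.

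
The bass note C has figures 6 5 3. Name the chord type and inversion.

seventh chord, first inversion

Intervals of 6/5/3 above the bass form a seventh chord; the bass is the third, so this is first inversion.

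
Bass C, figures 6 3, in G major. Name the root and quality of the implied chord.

A minor

The figures 6 3 indicate a triad in first inversion.
In first inversion the root lies a sixth above the bass: a sixth above C in G major is A.
The chord tones are C, E, A, giving A minor.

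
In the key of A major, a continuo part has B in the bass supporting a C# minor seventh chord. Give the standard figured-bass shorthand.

4/2

B is the seventh of C# minor seventh, so the chord is in third inversion.
A seventh chord in third inversion is figured 6/4/2, conventionally abbreviated 4/2.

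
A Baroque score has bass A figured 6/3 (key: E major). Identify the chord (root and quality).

F# minor

The figures 6/3 indicate a triad in first inversion.
In first inversion the root lies a sixth above the bass: a sixth above A in E major is F#.
The chord tones are A, C#, F#, giving F# minor.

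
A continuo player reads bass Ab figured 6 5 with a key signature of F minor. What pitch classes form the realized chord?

The written figures 6 5 are shorthand for 6/5/3: the 3 is implied.
A third above Ab in this key is C.
A fifth above Ab in this key is Eb.
A sixth above Ab in this key is F.
Together with the bass Ab, this spells F minor seventh in first inversion.

Ab, C, Eb, F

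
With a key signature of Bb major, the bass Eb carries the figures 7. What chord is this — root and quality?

The figures 7 indicate a seventh chord in root position.
In root position the bass is the root, so the root is Eb.
The chord tones are Eb, G, Bb, D, giving Eb major seventh.

Eb major seventh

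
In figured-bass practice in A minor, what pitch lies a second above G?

A

Counting 1 letter step above G lands on A; in A minor, that letter is A.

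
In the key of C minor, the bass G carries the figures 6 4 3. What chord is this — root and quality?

C minor seventh

The figures 6 4 3 indicate a seventh chord in second inversion.
In second inversion the root lies a fourth above the bass: a fourth above G in C minor is C.
The chord tones are G, Bb, C, Eb, giving C minor seventh.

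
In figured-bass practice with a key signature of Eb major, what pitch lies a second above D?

Eb

Counting 1 letter step above D lands on E; in Eb major, that letter is Eb.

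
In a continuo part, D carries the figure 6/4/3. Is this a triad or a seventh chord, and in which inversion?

seventh chord, second inversion

Intervals of 6/4/3 above the bass form a seventh chord; the bass is the fifth, so this is second inversion.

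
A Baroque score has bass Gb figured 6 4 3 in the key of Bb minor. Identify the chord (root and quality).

C half-diminished seventh

The figures 6 4 3 indicate a seventh chord in second inversion.
In second inversion the root lies a fourth above the bass: a fourth above Gb in Bb minor is C.
The chord tones are Gb, Bb, C, Eb, giving C half-diminished seventh.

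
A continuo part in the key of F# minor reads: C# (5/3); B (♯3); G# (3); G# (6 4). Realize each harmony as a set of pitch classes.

C#, E, G# | B, D#, F# | G#, B, D | G#, C#, E

C# (5/3): C#, E, G#.
B (5/#3): B, D#, F#.
G# (5/3): G#, B, D.
G# (6/4): G#, C#, E.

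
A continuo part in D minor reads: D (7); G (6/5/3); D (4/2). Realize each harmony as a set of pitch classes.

D, F, A, C | G, Bb, D, E | D, E, G, Bb

D (7/5/3): D, F, A, C.
G (6/5/3): G, Bb, D, E.
D (6/4/2): D, E, G, Bb.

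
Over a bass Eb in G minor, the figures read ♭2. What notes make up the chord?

Eb, Fb, A, C

The written figures ♭2 are shorthand for 6/4/2: the 6/4 are implied.
A second above Eb in this key is F, lowered to Fb by the flat.
A fourth above Eb in this key is A.
A sixth above Eb in this key is C.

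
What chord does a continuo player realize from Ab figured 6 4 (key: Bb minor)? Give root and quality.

The figures 6 4 indicate a triad in second inversion.
In second inversion the root lies a fourth above the bass: a fourth above Ab in Bb minor is Db.
The chord tones are Ab, Db, F, giving Db major.

Db major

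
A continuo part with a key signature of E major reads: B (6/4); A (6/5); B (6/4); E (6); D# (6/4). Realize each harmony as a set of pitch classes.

B (6/4): B, E, G#.
A (6/5/3): A, C#, E, F#.
B (6/4): B, E, G#.
E (6/3): E, G#, C#.
D# (6/4): D#, G#, B.

B, E, G# | A, C#, E, F# | B, E, G# | E, G#, C# | D#, G#, B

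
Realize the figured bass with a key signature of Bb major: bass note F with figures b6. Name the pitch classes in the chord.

The written figures b6 are shorthand for 6/3: the 3 is implied.
A third above F in this key is A.
A sixth above F in this key is D, lowered to Db by the flat.
Together with the bass F, this spells Db augmented in first inversion.

F, A, Db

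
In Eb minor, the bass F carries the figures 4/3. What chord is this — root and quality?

The figures 4/3 indicate a seventh chord in second inversion.
In second inversion the root lies a fourth above the bass: a fourth above F in Eb minor is Bb.
The chord tones are F, Ab, Bb, Db, giving Bb minor seventh.

Bb minor seventh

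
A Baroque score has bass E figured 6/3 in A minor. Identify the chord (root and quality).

C major

The figures 6/3 indicate a triad in first inversion.
In first inversion the root lies a sixth above the bass: a sixth above E in A minor is C.
The chord tones are E, G, C, giving C major.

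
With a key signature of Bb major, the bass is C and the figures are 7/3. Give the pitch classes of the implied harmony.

The written figures 7/3 are shorthand for 7/5/3: the 5 is implied.
A third above C in this key is Eb.
A fifth above C in this key is G.
A seventh above C in this key is Bb.
Together with the bass C, this spells C minor seventh in root position.

C, Eb, G, Bb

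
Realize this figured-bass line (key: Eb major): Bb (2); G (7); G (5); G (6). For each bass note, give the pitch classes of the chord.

Bb, C, Eb, G | G, Bb, D, F | G, Bb, D | G, Bb, Eb

Bb (6/4/2): Bb, C, Eb, G.
G (7/5/3): G, Bb, D, F.
G (5/3): G, Bb, D.
G (6/3): G, Bb, Eb.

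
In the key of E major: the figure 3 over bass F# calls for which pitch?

A

Counting 2 letter steps above F# lands on A; in E major, that letter is A.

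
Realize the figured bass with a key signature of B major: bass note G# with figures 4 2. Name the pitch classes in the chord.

G#, A#, C#, E

The written figures 4 2 are shorthand for 6/4/2: the 6 is implied.
A second above G# in this key is A#.
A fourth above G# in this key is C#.
A sixth above G# in this key is E.
Together with the bass G#, this spells A# half-diminished seventh in third inversion.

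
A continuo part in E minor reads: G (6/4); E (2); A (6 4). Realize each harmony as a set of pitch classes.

G, C, E | E, F#, A, C | A, D, F#

G (6/4): G, C, E.
E (6/4/2): E, F#, A, C.
A (6/4): A, D, F#.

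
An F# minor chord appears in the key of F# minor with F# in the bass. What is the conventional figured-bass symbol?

no figures

F# is the root of F# minor, so the chord is in root position.
A triad in root position is figured 5/3, conventionally abbreviated (no figures — root-position triad).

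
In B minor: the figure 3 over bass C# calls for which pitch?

Counting 2 letter steps above C# lands on E; in B minor, that letter is E.

E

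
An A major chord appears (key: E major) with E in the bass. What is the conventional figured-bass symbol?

6/4

E is the fifth of A major, so the chord is in second inversion.
A triad in second inversion is figured 6/4, conventionally abbreviated 6/4.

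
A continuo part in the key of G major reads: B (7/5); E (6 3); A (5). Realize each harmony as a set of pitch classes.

B (7/5/3): B, D, F#, A.
E (6/3): E, G, C.
A (5/3): A, C, E.

B, D, F#, A | E, G, C | A, C, E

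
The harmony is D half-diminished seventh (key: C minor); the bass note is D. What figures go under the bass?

7

D is the root of D half-diminished seventh, so the chord is in root position.
A seventh chord in root position is figured 7/5/3, conventionally abbreviated 7.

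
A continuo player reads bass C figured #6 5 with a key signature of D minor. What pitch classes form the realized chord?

C, E, G, A#

The written figures #6 5 are shorthand for 6/5/3: the 3 is implied.
A third above C in this key is E.
A fifth above C in this key is G.
A sixth above C in this key is A, raised to A# by the sharp.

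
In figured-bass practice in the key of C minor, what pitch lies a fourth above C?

Counting 3 letter steps above C lands on F; in C minor, that letter is F.

F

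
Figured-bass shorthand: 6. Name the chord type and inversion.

triad, first inversion

6 is shorthand for 6/3.
Intervals of 6/3 above the bass form a triad; the bass is the third, so this is first inversion.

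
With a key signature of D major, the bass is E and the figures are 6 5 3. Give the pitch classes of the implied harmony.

E, G, B, C#

A third above E in this key is G.
A fifth above E in this key is B.
A sixth above E in this key is C#.
Together with the bass E, this spells C# half-diminished seventh in first inversion.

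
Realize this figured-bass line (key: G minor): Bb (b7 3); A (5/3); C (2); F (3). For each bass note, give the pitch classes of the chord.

Bb (b7/5/3): Bb, D, F, Ab.
A (5/3): A, C, Eb.
C (6/4/2): C, D, F, A.
F (5/3): F, A, C.

Bb, D, F, Ab | A, C, Eb | C, D, F, A | F, A, C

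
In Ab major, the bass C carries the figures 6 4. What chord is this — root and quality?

The figures 6 4 indicate a triad in second inversion.
In second inversion the root lies a fourth above the bass: a fourth above C in Ab major is F.
The chord tones are C, F, Ab, giving F minor.

F minor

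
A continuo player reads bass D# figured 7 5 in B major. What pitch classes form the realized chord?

The written figures 7 5 are shorthand for 7/5/3: the 3 is implied.
A third above D# in this key is F#.
A fifth above D# in this key is A#.
A seventh above D# in this key is C#.
Together with the bass D#, this spells D# minor seventh in root position.

D#, F#, A#, C#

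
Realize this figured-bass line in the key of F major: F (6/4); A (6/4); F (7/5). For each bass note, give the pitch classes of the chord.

F, Bb, D | A, D, F | F, A, C, E

F (6/4): F, Bb, D.
A (6/4): A, D, F.
F (7/5/3): F, A, C, E.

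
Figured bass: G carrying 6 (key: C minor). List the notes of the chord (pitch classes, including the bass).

The written figures 6 are shorthand for 6/3: the 3 is implied.
A third above G in this key is Bb.
A sixth above G in this key is Eb.
Together with the bass G, this spells Eb major in first inversion.

G, Bb, Eb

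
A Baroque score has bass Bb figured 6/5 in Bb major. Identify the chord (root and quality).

The figures 6/5 indicate a seventh chord in first inversion.
In first inversion the root lies a sixth above the bass: a sixth above Bb in Bb major is G.
The chord tones are Bb, D, F, G, giving G minor seventh.

G minor seventh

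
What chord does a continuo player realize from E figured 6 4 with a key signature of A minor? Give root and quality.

The figures 6 4 indicate a triad in second inversion.
In second inversion the root lies a fourth above the bass: a fourth above E in A minor is A.
The chord tones are E, A, C, giving A minor.

A minor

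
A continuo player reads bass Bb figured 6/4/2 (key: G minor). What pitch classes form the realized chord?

A second above Bb in this key is C.
A fourth above Bb in this key is Eb.
A sixth above Bb in this key is G.
Together with the bass Bb, this spells C minor seventh in third inversion.

Bb, C, Eb, G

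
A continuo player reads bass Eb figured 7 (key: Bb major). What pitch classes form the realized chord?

Eb, G, Bb, D

The written figures 7 are shorthand for 7/5/3: the 5/3 are implied.
A third above Eb in this key is G.
A fifth above Eb in this key is Bb.
A seventh above Eb in this key is D.
Together with the bass Eb, this spells Eb major seventh in root position.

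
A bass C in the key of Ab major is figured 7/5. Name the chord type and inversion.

seventh chord, root position

7/5 is shorthand for 7/5/3.
Intervals of 7/5/3 above the bass form a seventh chord; the bass is the root, so this is root position.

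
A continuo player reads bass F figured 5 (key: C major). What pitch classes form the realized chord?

The written figures 5 are shorthand for 5/3: the 3 is implied.
A third above F in this key is A.
A fifth above F in this key is C.
Together with the bass F, this spells F major in root position.

F, A, C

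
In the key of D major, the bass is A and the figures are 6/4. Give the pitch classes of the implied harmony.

A fourth above A in this key is D.
A sixth above A in this key is F#.
Together with the bass A, this spells D major in second inversion.

A, D, F#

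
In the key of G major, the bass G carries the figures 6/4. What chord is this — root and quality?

The figures 6/4 indicate a triad in second inversion.
In second inversion the root lies a fourth above the bass: a fourth above G in G major is C.
The chord tones are G, C, E, giving C major.

C major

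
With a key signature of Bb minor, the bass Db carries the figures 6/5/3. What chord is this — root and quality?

The figures 6/5/3 indicate a seventh chord in first inversion.
In first inversion the root lies a sixth above the bass: a sixth above Db in Bb minor is Bb.
The chord tones are Db, F, Ab, Bb, giving Bb minor seventh.

Bb minor seventh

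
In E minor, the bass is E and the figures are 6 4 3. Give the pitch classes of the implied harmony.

E, G, A, C

A third above E in this key is G.
A fourth above E in this key is A.
A sixth above E in this key is C.
Together with the bass E, this spells A minor seventh in second inversion.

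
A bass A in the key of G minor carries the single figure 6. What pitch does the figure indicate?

Counting 5 letter steps above A lands on F; in G minor, that letter is F.

F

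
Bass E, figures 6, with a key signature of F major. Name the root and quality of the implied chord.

The figures 6 indicate a triad in first inversion.
In first inversion the root lies a sixth above the bass: a sixth above E in F major is C.
The chord tones are E, G, C, giving C major.

C major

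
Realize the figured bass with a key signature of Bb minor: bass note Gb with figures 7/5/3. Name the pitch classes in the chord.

Gb, Bb, Db, F

A third above Gb in this key is Bb.
A fifth above Gb in this key is Db.
A seventh above Gb in this key is F.
Together with the bass Gb, this spells Gb major seventh in root position.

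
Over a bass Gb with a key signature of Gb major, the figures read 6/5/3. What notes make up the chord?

A third above Gb in this key is Bb.
A fifth above Gb in this key is Db.
A sixth above Gb in this key is Eb.
Together with the bass Gb, this spells Eb minor seventh in first inversion.

Gb, Bb, Db, Eb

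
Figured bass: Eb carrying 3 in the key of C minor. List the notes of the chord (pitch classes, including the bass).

The written figures 3 are shorthand for 5/3: the 5 is implied.
A third above Eb in this key is G.
A fifth above Eb in this key is Bb.
Together with the bass Eb, this spells Eb major in root position.

Eb, G, Bb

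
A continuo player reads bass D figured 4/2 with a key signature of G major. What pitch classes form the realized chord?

The written figures 4/2 are shorthand for 6/4/2: the 6 is implied.
A second above D in this key is E.
A fourth above D in this key is G.
A sixth above D in this key is B.
Together with the bass D, this spells E minor seventh in third inversion.

D, E, G, B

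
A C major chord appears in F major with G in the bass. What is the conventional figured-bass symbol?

6/4

G is the fifth of C major, so the chord is in second inversion.
A triad in second inversion is figured 6/4, conventionally abbreviated 6/4.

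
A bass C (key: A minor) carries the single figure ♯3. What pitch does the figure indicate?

E#

Counting 2 letter steps above C lands on E; in A minor, that letter is E.
The #3 figure raises it a semitone, giving E#.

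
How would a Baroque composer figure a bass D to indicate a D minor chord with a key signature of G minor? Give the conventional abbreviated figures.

no figures

D is the root of D minor, so the chord is in root position.
A triad in root position is figured 5/3, conventionally abbreviated (no figures — root-position triad).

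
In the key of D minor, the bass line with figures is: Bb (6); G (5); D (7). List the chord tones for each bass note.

Bb (6/3): Bb, D, G.
G (5/3): G, Bb, D.
D (7/5/3): D, F, A, C.

Bb, D, G | G, Bb, D | D, F, A, C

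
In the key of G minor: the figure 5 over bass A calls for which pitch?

Counting 4 letter steps above A lands on E; in G minor, that letter is Eb.

Eb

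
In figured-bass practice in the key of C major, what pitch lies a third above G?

B

Counting 2 letter steps above G lands on B; in C major, that letter is B.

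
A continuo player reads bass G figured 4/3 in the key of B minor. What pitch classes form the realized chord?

G, B, C#, E

The written figures 4/3 are shorthand for 6/4/3: the 6 is implied.
A third above G in this key is B.
A fourth above G in this key is C#.
A sixth above G in this key is E.
Together with the bass G, this spells C# half-diminished seventh in second inversion.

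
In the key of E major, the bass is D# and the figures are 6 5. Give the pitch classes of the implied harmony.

D#, F#, A, B

The written figures 6 5 are shorthand for 6/5/3: the 3 is implied.
A third above D# in this key is F#.
A fifth above D# in this key is A.
A sixth above D# in this key is B.
Together with the bass D#, this spells B dominant seventh in first inversion.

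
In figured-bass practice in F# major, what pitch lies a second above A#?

Counting 1 letter step above A# lands on B; in F# major, that letter is B.

B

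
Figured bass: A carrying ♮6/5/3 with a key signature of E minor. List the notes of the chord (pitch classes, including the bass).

A third above A in this key is C.
A fifth above A in this key is E.
A sixth above A in this key is F#, made natural (F) by the ♮ figure.
Together with the bass A, this spells F major seventh in first inversion.

A, C, E, F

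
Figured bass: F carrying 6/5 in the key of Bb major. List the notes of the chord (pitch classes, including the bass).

The written figures 6/5 are shorthand for 6/5/3: the 3 is implied.
A third above F in this key is A.
A fifth above F in this key is C.
A sixth above F in this key is D.
Together with the bass F, this spells D minor seventh in first inversion.

F, A, C, D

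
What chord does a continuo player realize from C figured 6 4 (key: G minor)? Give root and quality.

F major

The figures 6 4 indicate a triad in second inversion.
In second inversion the root lies a fourth above the bass: a fourth above C in G minor is F.
The chord tones are C, F, A, giving F major.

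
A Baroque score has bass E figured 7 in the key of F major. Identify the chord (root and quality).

The figures 7 indicate a seventh chord in root position.
In root position the bass is the root, so the root is E.
The chord tones are E, G, Bb, D, giving E half-diminished seventh.

E half-diminished seventh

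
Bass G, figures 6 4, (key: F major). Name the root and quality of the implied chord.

The figures 6 4 indicate a triad in second inversion.
In second inversion the root lies a fourth above the bass: a fourth above G in F major is C.
The chord tones are G, C, E, giving C major.

C major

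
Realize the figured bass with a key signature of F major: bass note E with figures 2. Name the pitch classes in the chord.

The written figures 2 are shorthand for 6/4/2: the 6/4 are implied.
A second above E in this key is F.
A fourth above E in this key is A.
A sixth above E in this key is C.
Together with the bass E, this spells F major seventh in third inversion.

E, F, A, C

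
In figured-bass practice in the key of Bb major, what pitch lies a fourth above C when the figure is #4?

F#

Counting 3 letter steps above C lands on F; in Bb major, that letter is F.
The #4 figure raises it a semitone, giving F#.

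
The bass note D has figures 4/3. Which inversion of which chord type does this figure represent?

4/3 is shorthand for 6/4/3.
Intervals of 6/4/3 above the bass form a seventh chord; the bass is the fifth, so this is second inversion.

seventh chord, second inversion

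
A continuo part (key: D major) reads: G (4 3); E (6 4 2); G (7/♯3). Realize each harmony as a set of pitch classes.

G, B, C#, E | E, F#, A, C# | G, B#, D, F#

G (6/4/3): G, B, C#, E.
E (6/4/2): E, F#, A, C#.
G (7/5/#3): G, B#, D, F#.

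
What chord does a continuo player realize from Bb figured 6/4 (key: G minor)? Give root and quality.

The figures 6/4 indicate a triad in second inversion.
In second inversion the root lies a fourth above the bass: a fourth above Bb in G minor is Eb.
The chord tones are Bb, Eb, G, giving Eb major.

Eb major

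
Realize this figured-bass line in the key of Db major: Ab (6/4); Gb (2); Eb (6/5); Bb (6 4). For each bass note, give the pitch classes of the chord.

Ab (6/4): Ab, Db, F.
Gb (6/4/2): Gb, Ab, C, Eb.
Eb (6/5/3): Eb, Gb, Bb, C.
Bb (6/4): Bb, Eb, Gb.

Ab, Db, F | Gb, Ab, C, Eb | Eb, Gb, Bb, C | Bb, Eb, Gb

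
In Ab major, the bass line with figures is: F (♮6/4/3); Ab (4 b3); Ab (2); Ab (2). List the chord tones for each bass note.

F, Ab, Bb, D | Ab, Cb, Db, F | Ab, Bb, Db, F | Ab, Bb, Db, F

F (♮6/4/3): F, Ab, Bb, D.
Ab (6/4/b3): Ab, Cb, Db, F.
Ab (6/4/2): Ab, Bb, Db, F.
Ab (6/4/2): Ab, Bb, Db, F.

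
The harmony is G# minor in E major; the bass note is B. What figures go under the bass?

B is the third of G# minor, so the chord is in first inversion.
A triad in first inversion is figured 6/3, conventionally abbreviated 6.

6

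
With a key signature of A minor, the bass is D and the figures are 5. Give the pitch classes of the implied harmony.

The written figures 5 are shorthand for 5/3: the 3 is implied.
A third above D in this key is F.
A fifth above D in this key is A.
Together with the bass D, this spells D minor in root position.

D, F, A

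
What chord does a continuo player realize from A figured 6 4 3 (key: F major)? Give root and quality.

The figures 6 4 3 indicate a seventh chord in second inversion.
In second inversion the root lies a fourth above the bass: a fourth above A in F major is D.
The chord tones are A, C, D, F, giving D minor seventh.

D minor seventh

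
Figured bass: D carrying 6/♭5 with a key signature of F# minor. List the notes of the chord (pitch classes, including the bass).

The written figures 6/♭5 are shorthand for 6/5/3: the 3 is implied.
A third above D in this key is F#.
A fifth above D in this key is A, lowered to Ab by the flat.
A sixth above D in this key is B.

D, F#, Ab, B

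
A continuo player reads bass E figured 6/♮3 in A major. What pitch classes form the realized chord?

A third above E in this key is G#, made natural (G) by the ♮ figure.
A sixth above E in this key is C#.
Together with the bass E, this spells C# diminished in first inversion.

E, G, C#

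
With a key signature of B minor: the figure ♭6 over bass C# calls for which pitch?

Counting 5 letter steps above C# lands on A; in B minor, that letter is A.
The b6 figure lowers it a semitone, giving Ab.

Ab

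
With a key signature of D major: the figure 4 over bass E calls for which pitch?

A

Counting 3 letter steps above E lands on A; in D major, that letter is A.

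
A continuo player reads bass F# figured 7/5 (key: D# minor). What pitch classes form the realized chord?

The written figures 7/5 are shorthand for 7/5/3: the 3 is implied.
A third above F# in this key is A#.
A fifth above F# in this key is C#.
A seventh above F# in this key is E#.
Together with the bass F#, this spells F# major seventh in root position.

F#, A#, C#, E#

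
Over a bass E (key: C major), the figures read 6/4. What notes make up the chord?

E, A, C

A fourth above E in this key is A.
A sixth above E in this key is C.
Together with the bass E, this spells A minor in second inversion.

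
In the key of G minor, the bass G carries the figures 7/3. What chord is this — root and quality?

G minor seventh

The figures 7/3 indicate a seventh chord in root position.
In root position the bass is the root, so the root is G.
The chord tones are G, Bb, D, F, giving G minor seventh.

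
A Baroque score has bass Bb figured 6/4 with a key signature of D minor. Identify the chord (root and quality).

The figures 6/4 indicate a triad in second inversion.
In second inversion the root lies a fourth above the bass: a fourth above Bb in D minor is E.
The chord tones are Bb, E, G, giving E diminished.

E diminished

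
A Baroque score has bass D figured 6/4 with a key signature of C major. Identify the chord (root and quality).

G major

The figures 6/4 indicate a triad in second inversion.
In second inversion the root lies a fourth above the bass: a fourth above D in C major is G.
The chord tones are D, G, B, giving G major.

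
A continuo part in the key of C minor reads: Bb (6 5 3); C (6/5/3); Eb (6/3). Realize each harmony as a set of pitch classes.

Bb, D, F, G | C, Eb, G, Ab | Eb, G, C

Bb (6/5/3): Bb, D, F, G.
C (6/5/3): C, Eb, G, Ab.
Eb (6/3): Eb, G, C.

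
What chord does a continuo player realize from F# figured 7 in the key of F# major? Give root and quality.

F# major seventh

The figures 7 indicate a seventh chord in root position.
In root position the bass is the root, so the root is F#.
The chord tones are F#, A#, C#, E#, giving F# major seventh.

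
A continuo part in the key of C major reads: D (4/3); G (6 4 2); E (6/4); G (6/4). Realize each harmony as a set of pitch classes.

D, F, G, B | G, A, C, E | E, A, C | G, C, E

D (6/4/3): D, F, G, B.
G (6/4/2): G, A, C, E.
E (6/4): E, A, C.
G (6/4): G, C, E.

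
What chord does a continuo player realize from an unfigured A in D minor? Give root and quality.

An unfigured bass indicates a triad in root position.
In root position the bass is the root, so the root is A.
The chord tones are A, C, E, giving A minor.

A minor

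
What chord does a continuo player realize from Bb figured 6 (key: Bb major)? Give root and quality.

G minor

The figures 6 indicate a triad in first inversion.
In first inversion the root lies a sixth above the bass: a sixth above Bb in Bb major is G.
The chord tones are Bb, D, G, giving G minor.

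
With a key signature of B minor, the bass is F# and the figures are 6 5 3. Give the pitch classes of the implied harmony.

F#, A, C#, D

A third above F# in this key is A.
A fifth above F# in this key is C#.
A sixth above F# in this key is D.
Together with the bass F#, this spells D major seventh in first inversion.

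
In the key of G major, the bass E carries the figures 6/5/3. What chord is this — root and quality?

C major seventh

The figures 6/5/3 indicate a seventh chord in first inversion.
In first inversion the root lies a sixth above the bass: a sixth above E in G major is C.
The chord tones are E, G, B, C, giving C major seventh.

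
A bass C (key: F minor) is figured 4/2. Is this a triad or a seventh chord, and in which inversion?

seventh chord, third inversion

4/2 is shorthand for 6/4/2.
Intervals of 6/4/2 above the bass form a seventh chord; the bass is the seventh, so this is third inversion.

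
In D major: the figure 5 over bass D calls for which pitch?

A

Counting 4 letter steps above D lands on A; in D major, that letter is A.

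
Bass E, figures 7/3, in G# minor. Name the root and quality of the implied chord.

The figures 7/3 indicate a seventh chord in root position.
In root position the bass is the root, so the root is E.
The chord tones are E, G#, B, D#, giving E major seventh.

E major seventh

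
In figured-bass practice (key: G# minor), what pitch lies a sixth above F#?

Counting 5 letter steps above F# lands on D; in G# minor, that letter is D#.

D#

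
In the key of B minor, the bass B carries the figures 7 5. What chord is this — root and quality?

The figures 7 5 indicate a seventh chord in root position.
In root position the bass is the root, so the root is B.
The chord tones are B, D, F#, A, giving B minor seventh.

B minor seventh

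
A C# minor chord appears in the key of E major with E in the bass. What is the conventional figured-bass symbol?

E is the third of C# minor, so the chord is in first inversion.
A triad in first inversion is figured 6/3, conventionally abbreviated 6.

6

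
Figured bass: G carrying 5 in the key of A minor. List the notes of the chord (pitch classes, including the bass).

The written figures 5 are shorthand for 5/3: the 3 is implied.
A third above G in this key is B.
A fifth above G in this key is D.
Together with the bass G, this spells G major in root position.

G, B, D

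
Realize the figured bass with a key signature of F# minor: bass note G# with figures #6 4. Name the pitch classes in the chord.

G#, C#, E#

A fourth above G# in this key is C#.
A sixth above G# in this key is E, raised to E# by the sharp.
Together with the bass G#, this spells C# major in second inversion.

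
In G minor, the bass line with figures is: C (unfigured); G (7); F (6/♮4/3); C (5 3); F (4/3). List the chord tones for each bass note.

C (5/3): C, Eb, G.
G (7/5/3): G, Bb, D, F.
F (6/♮4/3): F, A, B, D.
C (5/3): C, Eb, G.
F (6/4/3): F, A, Bb, D.

C, Eb, G | G, Bb, D, F | F, A, B, D | C, Eb, G | F, A, Bb, D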